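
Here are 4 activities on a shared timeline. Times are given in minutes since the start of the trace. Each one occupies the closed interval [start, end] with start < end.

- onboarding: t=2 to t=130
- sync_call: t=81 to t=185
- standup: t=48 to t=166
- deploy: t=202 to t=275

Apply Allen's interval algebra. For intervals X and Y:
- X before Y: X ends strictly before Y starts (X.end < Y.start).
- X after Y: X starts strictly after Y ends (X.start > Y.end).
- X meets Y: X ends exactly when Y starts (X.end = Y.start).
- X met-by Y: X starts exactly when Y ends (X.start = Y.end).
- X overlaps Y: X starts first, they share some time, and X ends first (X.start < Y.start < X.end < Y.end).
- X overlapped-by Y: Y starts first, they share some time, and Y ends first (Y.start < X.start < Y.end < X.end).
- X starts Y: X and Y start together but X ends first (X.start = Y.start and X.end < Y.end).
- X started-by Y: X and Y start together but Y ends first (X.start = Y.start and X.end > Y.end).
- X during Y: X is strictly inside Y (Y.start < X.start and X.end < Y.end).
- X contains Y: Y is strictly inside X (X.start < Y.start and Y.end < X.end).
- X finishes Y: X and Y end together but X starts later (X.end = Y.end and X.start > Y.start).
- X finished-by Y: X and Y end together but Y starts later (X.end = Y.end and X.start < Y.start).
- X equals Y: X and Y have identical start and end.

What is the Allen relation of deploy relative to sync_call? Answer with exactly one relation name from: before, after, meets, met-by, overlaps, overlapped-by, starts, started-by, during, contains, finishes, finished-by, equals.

after

deploy = [t=202, t=275]; sync_call = [t=81, t=185].
Compare endpoints: deploy.start > sync_call.start, deploy.start > sync_call.end, deploy.end > sync_call.start, deploy.end > sync_call.end.
That pattern is 'after'.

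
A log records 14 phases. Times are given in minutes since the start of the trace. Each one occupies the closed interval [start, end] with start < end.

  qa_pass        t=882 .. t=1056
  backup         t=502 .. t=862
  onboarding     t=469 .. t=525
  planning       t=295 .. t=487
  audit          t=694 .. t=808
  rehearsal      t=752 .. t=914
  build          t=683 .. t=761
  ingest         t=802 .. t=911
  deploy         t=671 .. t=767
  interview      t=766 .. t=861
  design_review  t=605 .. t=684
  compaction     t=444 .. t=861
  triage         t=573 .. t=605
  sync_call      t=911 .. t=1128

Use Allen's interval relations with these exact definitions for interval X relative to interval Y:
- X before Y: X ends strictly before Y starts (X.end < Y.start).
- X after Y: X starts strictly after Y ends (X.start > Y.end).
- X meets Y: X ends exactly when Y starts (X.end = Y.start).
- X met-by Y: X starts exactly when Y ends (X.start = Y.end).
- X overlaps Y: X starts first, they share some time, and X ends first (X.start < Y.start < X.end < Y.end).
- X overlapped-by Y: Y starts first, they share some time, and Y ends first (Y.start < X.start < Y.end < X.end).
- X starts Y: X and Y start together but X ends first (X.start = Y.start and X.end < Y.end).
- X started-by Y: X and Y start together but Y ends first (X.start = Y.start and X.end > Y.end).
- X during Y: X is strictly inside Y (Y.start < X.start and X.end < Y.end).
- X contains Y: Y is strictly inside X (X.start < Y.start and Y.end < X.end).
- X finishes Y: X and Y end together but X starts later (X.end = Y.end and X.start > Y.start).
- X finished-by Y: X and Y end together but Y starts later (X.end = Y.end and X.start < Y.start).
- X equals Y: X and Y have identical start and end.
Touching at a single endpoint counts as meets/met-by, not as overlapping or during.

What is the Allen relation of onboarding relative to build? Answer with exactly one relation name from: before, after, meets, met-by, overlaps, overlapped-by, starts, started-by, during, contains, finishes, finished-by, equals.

onboarding = [t=469, t=525]; build = [t=683, t=761].
Compare endpoints: onboarding.start < build.start, onboarding.start < build.end, onboarding.end < build.start, onboarding.end < build.end.
That pattern is 'before'.

before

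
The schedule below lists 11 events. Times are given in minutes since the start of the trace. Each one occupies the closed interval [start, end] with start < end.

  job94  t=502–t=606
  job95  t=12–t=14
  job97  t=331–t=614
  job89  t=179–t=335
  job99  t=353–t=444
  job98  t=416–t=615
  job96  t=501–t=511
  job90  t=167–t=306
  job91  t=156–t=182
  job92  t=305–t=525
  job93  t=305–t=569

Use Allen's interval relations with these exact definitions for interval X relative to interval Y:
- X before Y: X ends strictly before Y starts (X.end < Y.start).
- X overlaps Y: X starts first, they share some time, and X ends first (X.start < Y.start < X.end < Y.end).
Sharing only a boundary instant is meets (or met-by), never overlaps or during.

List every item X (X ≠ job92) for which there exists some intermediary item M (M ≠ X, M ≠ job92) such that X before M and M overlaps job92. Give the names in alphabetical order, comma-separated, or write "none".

Target job92 = [t=305, t=525].
Intermediaries M with M overlaps job92: job89, job90.
Via job89 — items with X before job89: job95.
Via job90 — items with X before job90: job95.
Union: job95.

job95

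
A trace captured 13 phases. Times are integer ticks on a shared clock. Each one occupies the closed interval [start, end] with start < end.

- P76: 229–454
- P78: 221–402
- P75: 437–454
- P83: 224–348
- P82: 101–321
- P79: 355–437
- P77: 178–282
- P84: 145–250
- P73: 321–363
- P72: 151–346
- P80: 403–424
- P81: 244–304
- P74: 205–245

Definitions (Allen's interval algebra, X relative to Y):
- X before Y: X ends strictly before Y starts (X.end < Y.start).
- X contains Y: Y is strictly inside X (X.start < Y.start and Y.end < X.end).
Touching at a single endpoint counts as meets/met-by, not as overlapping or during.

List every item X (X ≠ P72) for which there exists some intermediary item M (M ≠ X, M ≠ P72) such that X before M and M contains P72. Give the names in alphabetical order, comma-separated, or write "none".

Target P72 = [151, 346].
Intermediaries M with M contains P72: none.
Union: none.

none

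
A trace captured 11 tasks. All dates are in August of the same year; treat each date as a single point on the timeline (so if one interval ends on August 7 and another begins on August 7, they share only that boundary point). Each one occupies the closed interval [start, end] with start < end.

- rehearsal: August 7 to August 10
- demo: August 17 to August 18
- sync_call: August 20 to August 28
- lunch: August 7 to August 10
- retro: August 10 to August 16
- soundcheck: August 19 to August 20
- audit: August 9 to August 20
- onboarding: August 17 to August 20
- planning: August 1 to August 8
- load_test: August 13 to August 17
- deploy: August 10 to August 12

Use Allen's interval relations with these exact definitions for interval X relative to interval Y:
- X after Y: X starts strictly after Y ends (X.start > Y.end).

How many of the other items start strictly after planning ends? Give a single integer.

8

Target planning = [August 1, August 8].
audit [August 9, August 20] → after → counts.
demo [August 17, August 18] → after → counts.
deploy [August 10, August 12] → after → counts.
load_test [August 13, August 17] → after → counts.
lunch [August 7, August 10] → overlapped-by → no.
onboarding [August 17, August 20] → after → counts.
rehearsal [August 7, August 10] → overlapped-by → no.
retro [August 10, August 16] → after → counts.
soundcheck [August 19, August 20] → after → counts.
sync_call [August 20, August 28] → after → counts.
Total: 8.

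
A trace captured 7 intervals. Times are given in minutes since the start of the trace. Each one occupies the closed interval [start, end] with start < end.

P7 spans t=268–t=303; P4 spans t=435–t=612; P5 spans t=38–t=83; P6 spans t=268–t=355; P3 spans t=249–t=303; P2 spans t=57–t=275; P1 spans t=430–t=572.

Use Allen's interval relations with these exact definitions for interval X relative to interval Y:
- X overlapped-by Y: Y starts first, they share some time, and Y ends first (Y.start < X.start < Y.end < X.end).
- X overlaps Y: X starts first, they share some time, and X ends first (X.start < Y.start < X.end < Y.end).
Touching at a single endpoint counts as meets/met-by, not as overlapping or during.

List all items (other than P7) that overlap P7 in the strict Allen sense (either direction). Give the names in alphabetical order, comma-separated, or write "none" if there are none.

Target P7 = [t=268, t=303].
P1 [t=430, t=572] → after → no.
P2 [t=57, t=275] → overlaps → yes.
P3 [t=249, t=303] → finished-by → no.
P4 [t=435, t=612] → after → no.
P5 [t=38, t=83] → before → no.
P6 [t=268, t=355] → started-by → no.
Result: P2.

P2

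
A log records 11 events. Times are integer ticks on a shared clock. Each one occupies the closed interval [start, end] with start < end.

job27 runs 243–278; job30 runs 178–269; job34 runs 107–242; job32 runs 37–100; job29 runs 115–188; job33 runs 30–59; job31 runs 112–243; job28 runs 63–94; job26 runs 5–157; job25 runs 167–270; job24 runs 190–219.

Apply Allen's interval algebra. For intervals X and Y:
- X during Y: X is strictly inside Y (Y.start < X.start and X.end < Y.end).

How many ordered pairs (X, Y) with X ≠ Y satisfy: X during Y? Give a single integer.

Checking all 110 ordered pairs for relation 'during'; matching pairs in alphabetical order:
(job24, job25): job24 during job25 ✓
(job24, job30): job24 during job30 ✓
(job24, job31): job24 during job31 ✓
(job24, job34): job24 during job34 ✓
(job28, job26): job28 during job26 ✓
(job28, job32): job28 during job32 ✓
(job29, job31): job29 during job31 ✓
(job29, job34): job29 during job34 ✓
(job30, job25): job30 during job25 ✓
(job32, job26): job32 during job26 ✓
(job33, job26): job33 during job26 ✓
Count: 11.

11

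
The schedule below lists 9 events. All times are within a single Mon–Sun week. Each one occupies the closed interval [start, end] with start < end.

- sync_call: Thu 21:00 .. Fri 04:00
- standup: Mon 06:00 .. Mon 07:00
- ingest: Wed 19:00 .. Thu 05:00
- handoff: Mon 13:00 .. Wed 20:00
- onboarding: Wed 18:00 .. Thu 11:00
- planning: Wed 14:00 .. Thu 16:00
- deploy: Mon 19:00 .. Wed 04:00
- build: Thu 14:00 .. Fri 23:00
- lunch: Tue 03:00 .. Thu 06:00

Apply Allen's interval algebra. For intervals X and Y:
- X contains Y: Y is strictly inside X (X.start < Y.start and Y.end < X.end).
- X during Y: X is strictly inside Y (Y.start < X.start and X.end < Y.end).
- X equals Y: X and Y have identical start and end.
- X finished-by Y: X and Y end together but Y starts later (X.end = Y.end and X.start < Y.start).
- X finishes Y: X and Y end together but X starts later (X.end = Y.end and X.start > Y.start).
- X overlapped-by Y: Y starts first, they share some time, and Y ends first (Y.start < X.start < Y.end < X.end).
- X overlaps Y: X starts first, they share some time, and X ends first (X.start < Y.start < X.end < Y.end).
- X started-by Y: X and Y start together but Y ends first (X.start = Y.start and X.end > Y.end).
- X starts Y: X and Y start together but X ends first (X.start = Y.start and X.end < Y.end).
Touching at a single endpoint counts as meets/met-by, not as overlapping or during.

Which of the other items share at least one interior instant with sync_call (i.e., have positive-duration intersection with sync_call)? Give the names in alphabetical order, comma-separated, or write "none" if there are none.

build

Target sync_call = [Thu 21:00, Fri 04:00].
build [Thu 14:00, Fri 23:00] → contains → yes.
deploy [Mon 19:00, Wed 04:00] → before → no.
handoff [Mon 13:00, Wed 20:00] → before → no.
ingest [Wed 19:00, Thu 05:00] → before → no.
lunch [Tue 03:00, Thu 06:00] → before → no.
onboarding [Wed 18:00, Thu 11:00] → before → no.
planning [Wed 14:00, Thu 16:00] → before → no.
standup [Mon 06:00, Mon 07:00] → before → no.
Result: build.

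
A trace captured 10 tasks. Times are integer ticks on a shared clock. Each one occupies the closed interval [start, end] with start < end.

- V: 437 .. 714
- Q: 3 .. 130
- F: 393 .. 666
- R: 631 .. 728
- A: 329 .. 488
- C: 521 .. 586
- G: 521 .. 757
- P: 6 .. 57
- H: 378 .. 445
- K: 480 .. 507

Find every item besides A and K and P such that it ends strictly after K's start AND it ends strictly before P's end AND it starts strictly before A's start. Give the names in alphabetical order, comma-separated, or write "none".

Conditions: its end is strictly after K's start (X.end > 480) AND its end is strictly before P's end (X.end < 57) AND its start is strictly before A's start (X.start < 329).
C: end 586 > 480? ✓; end 586 < 57? ✗; start 521 < 329? ✗ → no.
F: end 666 > 480? ✓; end 666 < 57? ✗; start 393 < 329? ✗ → no.
G: end 757 > 480? ✓; end 757 < 57? ✗; start 521 < 329? ✗ → no.
H: end 445 > 480? ✗; end 445 < 57? ✗; start 378 < 329? ✗ → no.
Q: end 130 > 480? ✗; end 130 < 57? ✗; start 3 < 329? ✓ → no.
R: end 728 > 480? ✓; end 728 < 57? ✗; start 631 < 329? ✗ → no.
V: end 714 > 480? ✓; end 714 < 57? ✗; start 437 < 329? ✗ → no.
Result: none.

none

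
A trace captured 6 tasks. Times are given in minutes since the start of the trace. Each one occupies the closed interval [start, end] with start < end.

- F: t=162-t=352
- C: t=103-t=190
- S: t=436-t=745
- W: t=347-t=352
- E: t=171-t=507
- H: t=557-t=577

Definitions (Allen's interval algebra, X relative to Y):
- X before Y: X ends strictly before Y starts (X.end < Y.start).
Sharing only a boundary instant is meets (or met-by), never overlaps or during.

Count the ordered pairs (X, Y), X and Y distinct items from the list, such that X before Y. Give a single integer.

Checking all 30 ordered pairs for relation 'before'; matching pairs in alphabetical order:
(C, H): C before H ✓
(C, S): C before S ✓
(C, W): C before W ✓
(E, H): E before H ✓
(F, H): F before H ✓
(F, S): F before S ✓
(W, H): W before H ✓
(W, S): W before S ✓
Count: 8.

8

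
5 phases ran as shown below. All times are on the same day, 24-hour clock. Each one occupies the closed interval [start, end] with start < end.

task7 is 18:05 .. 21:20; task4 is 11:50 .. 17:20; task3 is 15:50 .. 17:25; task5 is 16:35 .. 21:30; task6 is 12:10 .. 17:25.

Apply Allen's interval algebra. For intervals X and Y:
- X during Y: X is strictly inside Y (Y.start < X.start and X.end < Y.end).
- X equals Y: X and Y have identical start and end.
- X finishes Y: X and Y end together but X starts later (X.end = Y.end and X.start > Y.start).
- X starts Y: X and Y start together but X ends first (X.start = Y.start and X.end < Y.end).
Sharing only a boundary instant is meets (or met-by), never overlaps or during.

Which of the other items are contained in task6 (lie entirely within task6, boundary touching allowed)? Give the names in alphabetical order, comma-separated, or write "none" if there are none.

Target task6 = [12:10, 17:25].
task3 [15:50, 17:25] → finishes → yes.
task4 [11:50, 17:20] → overlaps → no.
task5 [16:35, 21:30] → overlapped-by → no.
task7 [18:05, 21:20] → after → no.
Result: task3.

task3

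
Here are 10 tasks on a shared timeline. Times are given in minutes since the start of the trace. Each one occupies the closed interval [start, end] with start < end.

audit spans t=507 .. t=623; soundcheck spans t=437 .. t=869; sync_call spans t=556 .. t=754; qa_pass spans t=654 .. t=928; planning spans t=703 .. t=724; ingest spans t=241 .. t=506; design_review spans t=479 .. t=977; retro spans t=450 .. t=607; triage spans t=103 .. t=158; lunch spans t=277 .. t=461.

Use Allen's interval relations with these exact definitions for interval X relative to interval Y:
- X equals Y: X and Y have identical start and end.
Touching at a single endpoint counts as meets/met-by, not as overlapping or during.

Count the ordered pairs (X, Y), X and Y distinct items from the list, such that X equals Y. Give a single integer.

Checking all 90 ordered pairs for relation 'equals'; matching pairs in alphabetical order:
No pair satisfies it.
Count: 0.

0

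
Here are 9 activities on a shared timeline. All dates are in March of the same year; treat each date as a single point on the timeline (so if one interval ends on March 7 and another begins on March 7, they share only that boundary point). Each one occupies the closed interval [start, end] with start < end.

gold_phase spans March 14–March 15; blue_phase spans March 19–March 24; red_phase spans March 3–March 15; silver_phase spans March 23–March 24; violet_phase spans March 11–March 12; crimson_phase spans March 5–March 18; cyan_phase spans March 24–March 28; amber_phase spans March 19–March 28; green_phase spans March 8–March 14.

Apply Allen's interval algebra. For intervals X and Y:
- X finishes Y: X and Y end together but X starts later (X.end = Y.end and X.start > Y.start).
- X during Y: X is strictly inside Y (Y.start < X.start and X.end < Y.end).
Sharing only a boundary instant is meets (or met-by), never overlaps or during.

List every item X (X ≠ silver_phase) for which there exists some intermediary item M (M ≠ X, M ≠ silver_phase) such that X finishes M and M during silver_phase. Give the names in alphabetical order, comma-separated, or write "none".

none

Target silver_phase = [March 23, March 24].
Intermediaries M with M during silver_phase: none.
Union: none.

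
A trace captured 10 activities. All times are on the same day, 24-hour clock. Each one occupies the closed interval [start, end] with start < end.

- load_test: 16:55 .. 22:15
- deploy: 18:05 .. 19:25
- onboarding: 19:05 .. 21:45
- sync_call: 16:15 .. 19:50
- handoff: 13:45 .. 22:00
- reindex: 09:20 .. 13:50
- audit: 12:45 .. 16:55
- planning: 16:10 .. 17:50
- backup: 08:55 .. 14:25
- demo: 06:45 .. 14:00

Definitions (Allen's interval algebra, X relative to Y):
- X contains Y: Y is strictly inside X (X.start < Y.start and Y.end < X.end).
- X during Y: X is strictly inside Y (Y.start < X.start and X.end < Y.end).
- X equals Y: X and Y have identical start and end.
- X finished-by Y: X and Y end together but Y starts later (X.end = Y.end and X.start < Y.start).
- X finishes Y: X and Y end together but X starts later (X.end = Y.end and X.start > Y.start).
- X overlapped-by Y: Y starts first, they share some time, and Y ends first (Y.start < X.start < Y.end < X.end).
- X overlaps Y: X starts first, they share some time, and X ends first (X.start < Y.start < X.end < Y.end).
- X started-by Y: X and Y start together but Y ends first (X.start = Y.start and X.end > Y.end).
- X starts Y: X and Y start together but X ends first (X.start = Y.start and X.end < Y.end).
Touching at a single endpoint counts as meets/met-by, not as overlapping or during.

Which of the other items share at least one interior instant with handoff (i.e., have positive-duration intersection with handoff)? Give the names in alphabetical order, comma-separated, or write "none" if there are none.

audit, backup, demo, deploy, load_test, onboarding, planning, reindex, sync_call

Target handoff = [13:45, 22:00].
audit [12:45, 16:55] → overlaps → yes.
backup [08:55, 14:25] → overlaps → yes.
demo [06:45, 14:00] → overlaps → yes.
deploy [18:05, 19:25] → during → yes.
load_test [16:55, 22:15] → overlapped-by → yes.
onboarding [19:05, 21:45] → during → yes.
planning [16:10, 17:50] → during → yes.
reindex [09:20, 13:50] → overlaps → yes.
sync_call [16:15, 19:50] → during → yes.
Result: audit, backup, demo, deploy, load_test, onboarding, planning, reindex, sync_call.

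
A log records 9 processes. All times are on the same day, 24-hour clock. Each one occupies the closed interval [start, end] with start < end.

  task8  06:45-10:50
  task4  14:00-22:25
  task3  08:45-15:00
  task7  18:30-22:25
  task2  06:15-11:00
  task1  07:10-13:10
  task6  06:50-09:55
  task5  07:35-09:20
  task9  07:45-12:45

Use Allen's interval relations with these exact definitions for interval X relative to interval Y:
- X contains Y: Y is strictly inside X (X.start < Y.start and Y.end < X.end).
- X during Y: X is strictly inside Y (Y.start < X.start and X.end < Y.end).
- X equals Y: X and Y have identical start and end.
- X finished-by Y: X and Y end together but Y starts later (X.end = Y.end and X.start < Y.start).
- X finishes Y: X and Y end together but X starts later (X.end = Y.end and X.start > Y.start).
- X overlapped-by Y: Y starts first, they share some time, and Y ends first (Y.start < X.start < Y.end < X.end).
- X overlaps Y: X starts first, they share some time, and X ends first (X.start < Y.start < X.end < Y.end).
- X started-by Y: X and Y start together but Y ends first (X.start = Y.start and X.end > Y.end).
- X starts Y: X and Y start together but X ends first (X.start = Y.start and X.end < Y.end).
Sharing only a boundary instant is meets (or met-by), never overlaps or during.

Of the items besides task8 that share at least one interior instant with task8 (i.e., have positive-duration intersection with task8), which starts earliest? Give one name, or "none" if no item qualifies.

task2

Target task8 = [06:45, 10:50].
task1 [07:10, 13:10] → overlapped-by → candidate.
task2 [06:15, 11:00] → contains → candidate.
task3 [08:45, 15:00] → overlapped-by → candidate.
task4 [14:00, 22:25] → after → excluded.
task5 [07:35, 09:20] → during → candidate.
task6 [06:50, 09:55] → during → candidate.
task7 [18:30, 22:25] → after → excluded.
task9 [07:45, 12:45] → overlapped-by → candidate.
Among candidates, earliest start is 06:15 → task2.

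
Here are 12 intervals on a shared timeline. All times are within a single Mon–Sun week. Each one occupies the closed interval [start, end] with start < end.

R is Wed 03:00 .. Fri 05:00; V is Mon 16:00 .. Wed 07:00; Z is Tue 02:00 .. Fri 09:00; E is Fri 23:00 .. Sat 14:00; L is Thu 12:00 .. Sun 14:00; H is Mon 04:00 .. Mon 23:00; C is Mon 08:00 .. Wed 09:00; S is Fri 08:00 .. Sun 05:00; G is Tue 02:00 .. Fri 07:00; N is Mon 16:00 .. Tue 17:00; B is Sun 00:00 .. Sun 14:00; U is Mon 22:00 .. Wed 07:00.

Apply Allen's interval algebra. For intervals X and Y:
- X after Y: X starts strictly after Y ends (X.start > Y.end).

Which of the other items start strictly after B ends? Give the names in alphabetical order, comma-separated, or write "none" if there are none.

Target B = [Sun 00:00, Sun 14:00].
C [Mon 08:00, Wed 09:00] → before → no.
E [Fri 23:00, Sat 14:00] → before → no.
G [Tue 02:00, Fri 07:00] → before → no.
H [Mon 04:00, Mon 23:00] → before → no.
L [Thu 12:00, Sun 14:00] → finished-by → no.
N [Mon 16:00, Tue 17:00] → before → no.
R [Wed 03:00, Fri 05:00] → before → no.
S [Fri 08:00, Sun 05:00] → overlaps → no.
U [Mon 22:00, Wed 07:00] → before → no.
V [Mon 16:00, Wed 07:00] → before → no.
Z [Tue 02:00, Fri 09:00] → before → no.
Result: none.

none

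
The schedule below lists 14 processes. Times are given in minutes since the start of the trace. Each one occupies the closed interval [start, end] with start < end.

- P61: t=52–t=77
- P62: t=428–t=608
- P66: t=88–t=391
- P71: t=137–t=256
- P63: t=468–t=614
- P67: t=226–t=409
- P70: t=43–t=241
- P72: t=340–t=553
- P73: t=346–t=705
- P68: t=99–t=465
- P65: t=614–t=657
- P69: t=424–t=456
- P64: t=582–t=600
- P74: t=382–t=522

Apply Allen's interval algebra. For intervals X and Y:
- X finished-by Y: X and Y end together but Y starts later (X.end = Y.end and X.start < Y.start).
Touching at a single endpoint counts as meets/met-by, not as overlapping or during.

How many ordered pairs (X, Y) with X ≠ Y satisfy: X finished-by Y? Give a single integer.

0

Checking all 182 ordered pairs for relation 'finished-by'; matching pairs in alphabetical order:
No pair satisfies it.
Count: 0.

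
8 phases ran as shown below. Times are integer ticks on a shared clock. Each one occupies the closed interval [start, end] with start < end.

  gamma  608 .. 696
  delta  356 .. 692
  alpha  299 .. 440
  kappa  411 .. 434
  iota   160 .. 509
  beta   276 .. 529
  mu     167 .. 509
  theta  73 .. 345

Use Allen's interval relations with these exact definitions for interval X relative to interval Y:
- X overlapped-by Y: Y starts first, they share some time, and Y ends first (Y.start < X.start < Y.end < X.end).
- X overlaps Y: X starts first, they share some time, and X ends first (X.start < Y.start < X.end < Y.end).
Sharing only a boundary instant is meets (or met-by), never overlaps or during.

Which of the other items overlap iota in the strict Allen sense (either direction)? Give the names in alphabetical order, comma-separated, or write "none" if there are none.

beta, delta, theta

Target iota = [160, 509].
alpha [299, 440] → during → no.
beta [276, 529] → overlapped-by → yes.
delta [356, 692] → overlapped-by → yes.
gamma [608, 696] → after → no.
kappa [411, 434] → during → no.
mu [167, 509] → finishes → no.
theta [73, 345] → overlaps → yes.
Result: beta, delta, theta.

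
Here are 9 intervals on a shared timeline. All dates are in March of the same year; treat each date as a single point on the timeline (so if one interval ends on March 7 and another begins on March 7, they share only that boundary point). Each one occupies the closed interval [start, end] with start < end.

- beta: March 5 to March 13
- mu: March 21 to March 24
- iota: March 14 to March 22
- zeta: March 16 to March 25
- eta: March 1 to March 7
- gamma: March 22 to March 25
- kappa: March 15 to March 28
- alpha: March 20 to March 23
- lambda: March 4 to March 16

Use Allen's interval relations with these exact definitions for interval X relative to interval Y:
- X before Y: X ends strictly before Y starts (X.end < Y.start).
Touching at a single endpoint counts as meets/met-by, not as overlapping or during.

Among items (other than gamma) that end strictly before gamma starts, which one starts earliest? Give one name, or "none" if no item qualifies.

eta

Target gamma = [March 22, March 25].
alpha [March 20, March 23] → overlaps → excluded.
beta [March 5, March 13] → before → candidate.
eta [March 1, March 7] → before → candidate.
iota [March 14, March 22] → meets → excluded.
kappa [March 15, March 28] → contains → excluded.
lambda [March 4, March 16] → before → candidate.
mu [March 21, March 24] → overlaps → excluded.
zeta [March 16, March 25] → finished-by → excluded.
Among candidates, earliest start is March 1 → eta.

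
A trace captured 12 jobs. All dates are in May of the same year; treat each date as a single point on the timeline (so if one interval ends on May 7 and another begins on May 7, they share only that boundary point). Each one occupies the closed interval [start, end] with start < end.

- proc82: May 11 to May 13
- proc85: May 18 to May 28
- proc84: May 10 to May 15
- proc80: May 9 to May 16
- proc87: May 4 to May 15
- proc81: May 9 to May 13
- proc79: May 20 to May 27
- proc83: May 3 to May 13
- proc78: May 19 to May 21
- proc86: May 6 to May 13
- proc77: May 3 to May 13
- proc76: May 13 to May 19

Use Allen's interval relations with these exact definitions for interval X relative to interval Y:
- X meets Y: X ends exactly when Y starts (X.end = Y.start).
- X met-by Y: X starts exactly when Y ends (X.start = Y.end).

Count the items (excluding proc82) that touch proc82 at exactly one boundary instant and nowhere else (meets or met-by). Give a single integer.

Target proc82 = [May 11, May 13].
proc76 [May 13, May 19] → met-by → counts.
proc77 [May 3, May 13] → finished-by → no.
proc78 [May 19, May 21] → after → no.
proc79 [May 20, May 27] → after → no.
proc80 [May 9, May 16] → contains → no.
proc81 [May 9, May 13] → finished-by → no.
proc83 [May 3, May 13] → finished-by → no.
proc84 [May 10, May 15] → contains → no.
proc85 [May 18, May 28] → after → no.
proc86 [May 6, May 13] → finished-by → no.
proc87 [May 4, May 15] → contains → no.
Total: 1.

1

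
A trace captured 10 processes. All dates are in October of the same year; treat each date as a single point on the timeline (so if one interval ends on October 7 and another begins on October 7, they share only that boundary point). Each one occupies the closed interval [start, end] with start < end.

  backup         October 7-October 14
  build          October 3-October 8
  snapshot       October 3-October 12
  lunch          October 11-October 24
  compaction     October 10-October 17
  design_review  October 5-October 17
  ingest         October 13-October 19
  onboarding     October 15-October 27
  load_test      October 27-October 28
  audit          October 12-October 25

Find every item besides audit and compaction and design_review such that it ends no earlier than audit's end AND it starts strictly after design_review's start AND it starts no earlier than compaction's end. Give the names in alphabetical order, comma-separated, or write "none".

load_test

Conditions: its end is no earlier than audit's end (X.end >= October 25) AND its start is strictly after design_review's start (X.start > October 5) AND its start is no earlier than compaction's end (X.start >= October 17).
backup: end October 14 >= October 25? ✗; start October 7 > October 5? ✓; start October 7 >= October 17? ✗ → no.
build: end October 8 >= October 25? ✗; start October 3 > October 5? ✗; start October 3 >= October 17? ✗ → no.
ingest: end October 19 >= October 25? ✗; start October 13 > October 5? ✓; start October 13 >= October 17? ✗ → no.
load_test: end October 28 >= October 25? ✓; start October 27 > October 5? ✓; start October 27 >= October 17? ✓ → yes.
lunch: end October 24 >= October 25? ✗; start October 11 > October 5? ✓; start October 11 >= October 17? ✗ → no.
onboarding: end October 27 >= October 25? ✓; start October 15 > October 5? ✓; start October 15 >= October 17? ✗ → no.
snapshot: end October 12 >= October 25? ✗; start October 3 > October 5? ✗; start October 3 >= October 17? ✗ → no.
Result: load_test.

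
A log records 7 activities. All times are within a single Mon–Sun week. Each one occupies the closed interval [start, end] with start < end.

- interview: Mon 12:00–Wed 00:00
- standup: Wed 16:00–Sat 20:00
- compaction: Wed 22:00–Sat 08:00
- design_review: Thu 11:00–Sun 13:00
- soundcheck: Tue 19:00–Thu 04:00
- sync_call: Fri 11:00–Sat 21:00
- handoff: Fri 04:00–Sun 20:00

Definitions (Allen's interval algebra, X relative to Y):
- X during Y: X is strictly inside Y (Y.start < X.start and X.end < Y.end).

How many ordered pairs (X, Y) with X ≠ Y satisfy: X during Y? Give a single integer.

Checking all 42 ordered pairs for relation 'during'; matching pairs in alphabetical order:
(compaction, standup): compaction during standup ✓
(sync_call, design_review): sync_call during design_review ✓
(sync_call, handoff): sync_call during handoff ✓
Count: 3.

3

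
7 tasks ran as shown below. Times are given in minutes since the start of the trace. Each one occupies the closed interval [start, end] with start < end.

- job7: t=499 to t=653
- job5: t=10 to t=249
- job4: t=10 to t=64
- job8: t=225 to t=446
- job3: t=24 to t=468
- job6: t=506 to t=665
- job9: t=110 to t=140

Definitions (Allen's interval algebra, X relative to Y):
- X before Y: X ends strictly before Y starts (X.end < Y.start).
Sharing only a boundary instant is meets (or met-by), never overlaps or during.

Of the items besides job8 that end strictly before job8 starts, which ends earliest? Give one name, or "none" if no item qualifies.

job4

Target job8 = [t=225, t=446].
job3 [t=24, t=468] → contains → excluded.
job4 [t=10, t=64] → before → candidate.
job5 [t=10, t=249] → overlaps → excluded.
job6 [t=506, t=665] → after → excluded.
job7 [t=499, t=653] → after → excluded.
job9 [t=110, t=140] → before → candidate.
Among candidates, earliest end is t=64 → job4.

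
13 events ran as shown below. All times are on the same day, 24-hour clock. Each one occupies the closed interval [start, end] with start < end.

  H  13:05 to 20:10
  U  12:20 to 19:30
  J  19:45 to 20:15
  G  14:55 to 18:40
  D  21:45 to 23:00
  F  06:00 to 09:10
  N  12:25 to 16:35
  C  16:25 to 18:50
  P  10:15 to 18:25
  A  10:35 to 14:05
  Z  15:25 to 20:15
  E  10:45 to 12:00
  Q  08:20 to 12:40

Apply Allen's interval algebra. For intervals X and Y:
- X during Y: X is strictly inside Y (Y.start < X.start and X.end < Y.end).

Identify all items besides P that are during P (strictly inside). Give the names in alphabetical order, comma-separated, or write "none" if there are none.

Target P = [10:15, 18:25].
A [10:35, 14:05] → during → yes.
C [16:25, 18:50] → overlapped-by → no.
D [21:45, 23:00] → after → no.
E [10:45, 12:00] → during → yes.
F [06:00, 09:10] → before → no.
G [14:55, 18:40] → overlapped-by → no.
H [13:05, 20:10] → overlapped-by → no.
J [19:45, 20:15] → after → no.
N [12:25, 16:35] → during → yes.
Q [08:20, 12:40] → overlaps → no.
U [12:20, 19:30] → overlapped-by → no.
Z [15:25, 20:15] → overlapped-by → no.
Result: A, E, N.

A, E, N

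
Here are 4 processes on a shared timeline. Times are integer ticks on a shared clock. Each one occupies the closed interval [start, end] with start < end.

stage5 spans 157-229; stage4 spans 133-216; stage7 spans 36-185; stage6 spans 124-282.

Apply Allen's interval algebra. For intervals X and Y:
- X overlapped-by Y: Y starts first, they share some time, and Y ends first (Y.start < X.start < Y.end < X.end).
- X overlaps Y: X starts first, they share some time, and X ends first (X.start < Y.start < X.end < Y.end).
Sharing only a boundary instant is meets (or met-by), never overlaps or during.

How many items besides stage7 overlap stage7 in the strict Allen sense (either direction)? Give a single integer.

3

Target stage7 = [36, 185].
stage4 [133, 216] → overlapped-by → counts.
stage5 [157, 229] → overlapped-by → counts.
stage6 [124, 282] → overlapped-by → counts.
Total: 3.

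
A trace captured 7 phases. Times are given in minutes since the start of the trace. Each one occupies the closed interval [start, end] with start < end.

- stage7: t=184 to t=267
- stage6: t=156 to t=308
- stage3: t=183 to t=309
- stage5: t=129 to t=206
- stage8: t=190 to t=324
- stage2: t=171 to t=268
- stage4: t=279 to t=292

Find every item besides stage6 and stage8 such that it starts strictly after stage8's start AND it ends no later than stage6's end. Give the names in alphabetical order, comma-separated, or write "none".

stage4

Conditions: its start is strictly after stage8's start (X.start > t=190) AND its end is no later than stage6's end (X.end <= t=308).
stage2: start t=171 > t=190? ✗; end t=268 <= t=308? ✓ → no.
stage3: start t=183 > t=190? ✗; end t=309 <= t=308? ✗ → no.
stage4: start t=279 > t=190? ✓; end t=292 <= t=308? ✓ → yes.
stage5: start t=129 > t=190? ✗; end t=206 <= t=308? ✓ → no.
stage7: start t=184 > t=190? ✗; end t=267 <= t=308? ✓ → no.
Result: stage4.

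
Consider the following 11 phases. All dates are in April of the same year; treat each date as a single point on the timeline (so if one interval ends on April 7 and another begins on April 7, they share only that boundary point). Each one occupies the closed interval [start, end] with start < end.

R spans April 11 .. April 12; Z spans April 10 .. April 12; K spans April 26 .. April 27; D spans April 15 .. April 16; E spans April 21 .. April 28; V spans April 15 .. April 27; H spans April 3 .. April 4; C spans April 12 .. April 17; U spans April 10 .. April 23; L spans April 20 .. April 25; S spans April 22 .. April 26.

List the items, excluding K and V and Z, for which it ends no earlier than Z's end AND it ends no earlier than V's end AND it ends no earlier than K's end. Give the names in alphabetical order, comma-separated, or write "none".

Conditions: its end is no earlier than Z's end (X.end >= April 12) AND its end is no earlier than V's end (X.end >= April 27) AND its end is no earlier than K's end (X.end >= April 27).
C: end April 17 >= April 12? ✓; end April 17 >= April 27? ✗; end April 17 >= April 27? ✗ → no.
D: end April 16 >= April 12? ✓; end April 16 >= April 27? ✗; end April 16 >= April 27? ✗ → no.
E: end April 28 >= April 12? ✓; end April 28 >= April 27? ✓; end April 28 >= April 27? ✓ → yes.
H: end April 4 >= April 12? ✗; end April 4 >= April 27? ✗; end April 4 >= April 27? ✗ → no.
L: end April 25 >= April 12? ✓; end April 25 >= April 27? ✗; end April 25 >= April 27? ✗ → no.
R: end April 12 >= April 12? ✓; end April 12 >= April 27? ✗; end April 12 >= April 27? ✗ → no.
S: end April 26 >= April 12? ✓; end April 26 >= April 27? ✗; end April 26 >= April 27? ✗ → no.
U: end April 23 >= April 12? ✓; end April 23 >= April 27? ✗; end April 23 >= April 27? ✗ → no.
Result: E.

E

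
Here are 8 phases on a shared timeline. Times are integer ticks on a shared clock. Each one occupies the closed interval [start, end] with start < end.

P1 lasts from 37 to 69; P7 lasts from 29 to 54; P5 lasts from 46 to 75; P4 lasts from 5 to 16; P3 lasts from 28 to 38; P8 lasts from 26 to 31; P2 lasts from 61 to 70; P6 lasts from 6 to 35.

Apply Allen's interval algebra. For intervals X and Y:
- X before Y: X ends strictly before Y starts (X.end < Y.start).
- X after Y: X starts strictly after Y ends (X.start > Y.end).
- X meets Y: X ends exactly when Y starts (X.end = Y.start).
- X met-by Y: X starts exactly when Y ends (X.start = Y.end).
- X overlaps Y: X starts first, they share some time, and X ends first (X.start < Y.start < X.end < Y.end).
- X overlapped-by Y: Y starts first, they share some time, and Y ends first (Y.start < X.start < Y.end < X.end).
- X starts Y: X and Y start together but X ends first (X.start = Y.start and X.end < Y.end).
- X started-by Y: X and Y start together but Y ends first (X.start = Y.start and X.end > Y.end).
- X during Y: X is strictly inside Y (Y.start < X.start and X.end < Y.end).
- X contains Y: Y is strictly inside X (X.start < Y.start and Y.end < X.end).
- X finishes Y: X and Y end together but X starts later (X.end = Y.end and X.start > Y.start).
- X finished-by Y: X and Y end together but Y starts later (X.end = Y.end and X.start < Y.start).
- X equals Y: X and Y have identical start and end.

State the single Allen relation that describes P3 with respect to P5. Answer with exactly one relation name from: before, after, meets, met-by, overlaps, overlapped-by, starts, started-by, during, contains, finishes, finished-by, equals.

before

P3 = [28, 38]; P5 = [46, 75].
Compare endpoints: P3.start < P5.start, P3.start < P5.end, P3.end < P5.start, P3.end < P5.end.
That pattern is 'before'.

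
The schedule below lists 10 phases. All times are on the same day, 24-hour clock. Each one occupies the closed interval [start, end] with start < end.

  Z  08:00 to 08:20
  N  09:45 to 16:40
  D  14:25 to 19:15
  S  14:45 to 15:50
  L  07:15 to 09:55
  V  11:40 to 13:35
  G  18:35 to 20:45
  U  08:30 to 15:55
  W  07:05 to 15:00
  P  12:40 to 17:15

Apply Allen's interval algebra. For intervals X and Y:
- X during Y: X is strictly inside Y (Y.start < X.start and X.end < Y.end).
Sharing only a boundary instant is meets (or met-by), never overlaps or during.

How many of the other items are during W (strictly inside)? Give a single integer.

Target W = [07:05, 15:00].
D [14:25, 19:15] → overlapped-by → no.
G [18:35, 20:45] → after → no.
L [07:15, 09:55] → during → counts.
N [09:45, 16:40] → overlapped-by → no.
P [12:40, 17:15] → overlapped-by → no.
S [14:45, 15:50] → overlapped-by → no.
U [08:30, 15:55] → overlapped-by → no.
V [11:40, 13:35] → during → counts.
Z [08:00, 08:20] → during → counts.
Total: 3.

3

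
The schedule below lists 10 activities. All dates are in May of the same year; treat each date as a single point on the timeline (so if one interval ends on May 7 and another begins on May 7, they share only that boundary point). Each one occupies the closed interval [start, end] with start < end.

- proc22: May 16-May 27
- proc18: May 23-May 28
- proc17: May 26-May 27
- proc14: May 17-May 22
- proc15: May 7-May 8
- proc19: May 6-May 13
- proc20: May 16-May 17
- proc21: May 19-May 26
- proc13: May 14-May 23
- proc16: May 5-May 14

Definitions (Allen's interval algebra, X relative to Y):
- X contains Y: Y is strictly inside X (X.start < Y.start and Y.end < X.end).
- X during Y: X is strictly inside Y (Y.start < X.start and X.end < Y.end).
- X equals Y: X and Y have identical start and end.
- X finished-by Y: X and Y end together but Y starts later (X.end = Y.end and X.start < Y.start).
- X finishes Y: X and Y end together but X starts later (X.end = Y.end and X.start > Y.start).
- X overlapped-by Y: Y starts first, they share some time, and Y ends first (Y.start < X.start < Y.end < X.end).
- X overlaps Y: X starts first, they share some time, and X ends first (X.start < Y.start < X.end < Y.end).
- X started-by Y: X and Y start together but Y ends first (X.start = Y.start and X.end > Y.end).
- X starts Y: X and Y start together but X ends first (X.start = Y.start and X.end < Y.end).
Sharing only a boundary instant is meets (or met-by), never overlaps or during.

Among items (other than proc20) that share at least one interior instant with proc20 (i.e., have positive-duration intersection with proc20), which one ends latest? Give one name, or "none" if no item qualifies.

Target proc20 = [May 16, May 17].
proc13 [May 14, May 23] → contains → candidate.
proc14 [May 17, May 22] → met-by → excluded.
proc15 [May 7, May 8] → before → excluded.
proc16 [May 5, May 14] → before → excluded.
proc17 [May 26, May 27] → after → excluded.
proc18 [May 23, May 28] → after → excluded.
proc19 [May 6, May 13] → before → excluded.
proc21 [May 19, May 26] → after → excluded.
proc22 [May 16, May 27] → started-by → candidate.
Among candidates, latest end is May 27 → proc22.

proc22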